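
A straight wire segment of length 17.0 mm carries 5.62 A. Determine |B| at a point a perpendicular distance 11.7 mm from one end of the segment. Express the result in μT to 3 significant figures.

B ≈ 39.6 μT

For a finite straight segment, B = (μ₀I/4πd)(sinθ₁ + sinθ₂), where θ₁, θ₂ are the angles from the perpendicular to each end.
The perpendicular foot is at one end, so the two end-offsets along the wire are 0 and L = 0.017 m.
sinθ₁ = 0/√(0²+0.0117²) = 0.0000; sinθ₂ = 0.017/√(0.017²+0.0117²) = 0.8238.
B = (4π×10⁻⁷ × 5.62) / (4π × 0.0117) × (0.0000 + 0.8238) = 3.96×10⁻⁵ T.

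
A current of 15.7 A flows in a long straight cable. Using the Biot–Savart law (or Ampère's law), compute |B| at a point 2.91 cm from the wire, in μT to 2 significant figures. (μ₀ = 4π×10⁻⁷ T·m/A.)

For an infinitely long straight wire, B = μ₀I/(2πd).
B = (4π×10⁻⁷ × 15.7) / (2π × 0.0291) = 1.08×10⁻⁴ T.

B ≈ 110 μT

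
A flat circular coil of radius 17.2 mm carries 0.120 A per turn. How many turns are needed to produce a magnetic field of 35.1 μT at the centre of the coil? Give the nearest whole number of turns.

For an N-turn coil, B = Nμ₀I/(2R). A single turn gives B₁ = 4.38×10⁻⁶ T with R = 0.0172 m.
N = B/B₁ = 3.51×10⁻⁵ / 4.38×10⁻⁶ = 8.01.

N = 8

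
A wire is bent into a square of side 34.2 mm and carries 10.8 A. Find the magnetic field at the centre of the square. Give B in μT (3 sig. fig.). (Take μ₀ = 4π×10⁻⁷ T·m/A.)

Each side is a finite straight segment at perpendicular distance d = a/(2 tan(π/4)) = 0.0171 m from the centre, with end-angles ±π/4.
One side contributes B₁ = (μ₀I/4πd)·2 sin(π/4) = 8.93×10⁻⁵ T.
All 4 sides add in the same direction: B = 4 × 8.93×10⁻⁵ = 3.57×10⁻⁴ T.

B ≈ 357 μT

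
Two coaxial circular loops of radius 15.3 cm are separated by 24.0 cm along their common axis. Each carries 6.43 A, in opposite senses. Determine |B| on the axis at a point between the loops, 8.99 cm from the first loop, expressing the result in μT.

Each loop contributes B = μ₀IR²/[2(R²+z²)^(3/2)] on the axis, with z measured from that loop.
Loop 1 (z = 0.0899 m): B₁ = 1.69×10⁻⁵ T. Loop 2 (z = 0.1501 m): B₂ = 9.61×10⁻⁶ T.
The fields oppose: B = |B₁ − B₂| = 7.32×10⁻⁶ T.

B ≈ 7.32 μT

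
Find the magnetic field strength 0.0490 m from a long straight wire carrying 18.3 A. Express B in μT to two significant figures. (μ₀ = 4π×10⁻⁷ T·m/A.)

For an infinitely long straight wire, B = μ₀I/(2πd).
B = (4π×10⁻⁷ × 18.3) / (2π × 0.049) = 7.47×10⁻⁵ T.

B ≈ 75 μT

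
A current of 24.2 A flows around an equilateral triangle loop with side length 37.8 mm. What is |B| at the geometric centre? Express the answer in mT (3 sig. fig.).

Each side is a finite straight segment at perpendicular distance d = a/(2 tan(π/3)) = 0.01091 m from the centre, with end-angles ±π/3.
One side contributes B₁ = (μ₀I/4πd)·2 sin(π/3) = 3.84×10⁻⁴ T.
All 3 sides add in the same direction: B = 3 × 3.84×10⁻⁴ = 1.15×10⁻³ T.

B ≈ 1.15 mT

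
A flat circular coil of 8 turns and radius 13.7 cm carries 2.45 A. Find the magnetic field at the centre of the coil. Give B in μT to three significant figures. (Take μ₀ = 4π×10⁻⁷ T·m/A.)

B ≈ 89.9 μT

For an N-turn flat coil, B = Nμ₀I/(2R) with R = 0.137 m.
B = 8 × 1.12×10⁻⁵ T = 8.99×10⁻⁵ T.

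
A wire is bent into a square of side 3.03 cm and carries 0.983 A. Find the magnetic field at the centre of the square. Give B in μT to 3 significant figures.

Each side is a finite straight segment at perpendicular distance d = a/(2 tan(π/4)) = 0.01515 m from the centre, with end-angles ±π/4.
One side contributes B₁ = (μ₀I/4πd)·2 sin(π/4) = 9.18×10⁻⁶ T.
All 4 sides add in the same direction: B = 4 × 9.18×10⁻⁶ = 3.67×10⁻⁵ T.

B ≈ 36.7 μT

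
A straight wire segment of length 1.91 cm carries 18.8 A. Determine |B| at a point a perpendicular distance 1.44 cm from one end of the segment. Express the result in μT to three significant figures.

B ≈ 104 μT

For a finite straight segment, B = (μ₀I/4πd)(sinθ₁ + sinθ₂), where θ₁, θ₂ are the angles from the perpendicular to each end.
The perpendicular foot is at one end, so the two end-offsets along the wire are 0 and L = 0.0191 m.
sinθ₁ = 0/√(0²+0.0144²) = 0.0000; sinθ₂ = 0.0191/√(0.0191²+0.0144²) = 0.7985.
B = (4π×10⁻⁷ × 18.8) / (4π × 0.0144) × (0.0000 + 0.7985) = 1.04×10⁻⁴ T.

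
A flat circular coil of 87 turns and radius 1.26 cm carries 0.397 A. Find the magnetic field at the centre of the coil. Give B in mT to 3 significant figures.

For an N-turn flat coil, B = Nμ₀I/(2R) with R = 0.0126 m.
B = 87 × 1.98×10⁻⁵ T = 1.72×10⁻³ T.

B ≈ 1.72 mT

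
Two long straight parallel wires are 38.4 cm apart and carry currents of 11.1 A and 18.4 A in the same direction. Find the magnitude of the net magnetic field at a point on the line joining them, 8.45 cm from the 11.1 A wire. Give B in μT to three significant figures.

B ≈ 14.0 μT

Each long wire gives B = μ₀I/(2πd). Distances are d₁ = 0.0845 m and d₂ = 0.2995 m.
B₁ = 2.63×10⁻⁵ T, B₂ = 1.23×10⁻⁵ T.
Between parallel currents the two contributions point in opposite directions, so they subtract. B = |B₁ − B₂| = |2.63×10⁻⁵ − 1.23×10⁻⁵| = 1.40×10⁻⁵ T.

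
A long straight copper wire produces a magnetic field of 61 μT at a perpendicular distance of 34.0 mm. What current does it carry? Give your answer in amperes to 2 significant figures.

For a long straight wire B = μ₀I/(2πd), so I = 2πdB/μ₀.
I = 2π × 0.034 × 6.10×10⁻⁵ / (4π×10⁻⁷) = 10.4 A.

I ≈ 10 A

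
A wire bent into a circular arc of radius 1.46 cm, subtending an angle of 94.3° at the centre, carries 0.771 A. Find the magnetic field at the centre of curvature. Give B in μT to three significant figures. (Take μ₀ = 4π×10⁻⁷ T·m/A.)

B ≈ 8.69 μT

The Biot–Savart field of a circular arc at its centre is B = μ₀Iφ/(4πR), with φ = 1.646 rad.
B = (4π×10⁻⁷ × 0.771 × 1.646) / (4π × 0.0146) = 8.69×10⁻⁶ T.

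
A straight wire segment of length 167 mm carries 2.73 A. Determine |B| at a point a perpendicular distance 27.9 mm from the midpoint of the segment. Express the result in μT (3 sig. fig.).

B ≈ 18.6 μT

For a finite straight segment, B = (μ₀I/4πd)(sinθ₁ + sinθ₂), where θ₁, θ₂ are the angles from the perpendicular to each end.
The perpendicular from the point meets the wire at its midpoint, so each end is L/2 = 0.0835 m away along the wire.
sinθ₁ = 0.0835/√(0.0835²+0.0279²) = 0.9485; sinθ₂ = 0.0835/√(0.0835²+0.0279²) = 0.9485.
B = (4π×10⁻⁷ × 2.73) / (4π × 0.0279) × (0.9485 + 0.9485) = 1.86×10⁻⁵ T.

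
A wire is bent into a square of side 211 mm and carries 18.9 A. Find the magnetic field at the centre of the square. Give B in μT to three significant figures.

B ≈ 101 μT

Each side is a finite straight segment at perpendicular distance d = a/(2 tan(π/4)) = 0.1055 m from the centre, with end-angles ±π/4.
One side contributes B₁ = (μ₀I/4πd)·2 sin(π/4) = 2.53×10⁻⁵ T.
All 4 sides add in the same direction: B = 4 × 2.53×10⁻⁵ = 1.01×10⁻⁴ T.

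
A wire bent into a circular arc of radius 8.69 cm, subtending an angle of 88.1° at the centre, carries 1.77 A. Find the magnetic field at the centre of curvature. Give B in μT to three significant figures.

The Biot–Savart field of a circular arc at its centre is B = μ₀Iφ/(4πR), with φ = 1.538 rad.
B = (4π×10⁻⁷ × 1.77 × 1.538) / (4π × 0.0869) = 3.13×10⁻⁶ T.

B ≈ 3.13 μT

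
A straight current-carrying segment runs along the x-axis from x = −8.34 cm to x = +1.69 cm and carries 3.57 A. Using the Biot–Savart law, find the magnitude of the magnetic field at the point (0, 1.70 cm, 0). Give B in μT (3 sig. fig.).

B ≈ 35.4 μT

For a finite straight segment, B = (μ₀I/4πd)(sinθ₁ + sinθ₂), where θ₁, θ₂ are the angles from the perpendicular to each end.
The perpendicular distance is d = 0.017 m; the end-offsets along the wire are a = 0.0834 m and b = 0.0169 m.
sinθ₁ = 0.0834/√(0.0834²+0.017²) = 0.9799; sinθ₂ = 0.0169/√(0.0169²+0.017²) = 0.7050.
B = (4π×10⁻⁷ × 3.57) / (4π × 0.017) × (0.9799 + 0.7050) = 3.54×10⁻⁵ T.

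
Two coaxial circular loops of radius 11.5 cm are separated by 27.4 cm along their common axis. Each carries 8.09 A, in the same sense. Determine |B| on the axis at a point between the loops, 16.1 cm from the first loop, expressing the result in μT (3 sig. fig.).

Each loop contributes B = μ₀IR²/[2(R²+z²)^(3/2)] on the axis, with z measured from that loop.
Loop 1 (z = 0.161 m): B₁ = 8.68×10⁻⁶ T. Loop 2 (z = 0.113 m): B₂ = 1.60×10⁻⁵ T.
The fields add: B = B₁ + B₂ = 2.47×10⁻⁵ T.

B ≈ 24.7 μT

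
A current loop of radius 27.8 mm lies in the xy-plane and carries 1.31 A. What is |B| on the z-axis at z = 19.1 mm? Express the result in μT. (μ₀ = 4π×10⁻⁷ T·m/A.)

B ≈ 16.6 μT

On the axis of a circular loop, B = μ₀IR² / [2(R²+z²)^(3/2)].
R² + z² = (0.0278)² + (0.0191)² = 0.001138 m², and (R²+z²)^(3/2) = 3.84×10⁻⁵ m³.
B = (4π×10⁻⁷ × 1.31 × 0.0007728) / (2 × 3.84×10⁻⁵) = 1.66×10⁻⁵ T.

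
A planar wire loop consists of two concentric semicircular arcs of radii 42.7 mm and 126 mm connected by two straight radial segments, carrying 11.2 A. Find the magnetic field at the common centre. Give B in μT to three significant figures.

The radial connectors point toward the centre, so dl × r̂ = 0 and they contribute nothing.
Each semicircle gives μ₀I/(4R): inner arc 8.24×10⁻⁵ T, outer arc 2.79×10⁻⁵ T.
The two arcs carry current in opposite angular senses, so their fields oppose: B = |8.24×10⁻⁵ − 2.79×10⁻⁵| = 5.45×10⁻⁵ T.

B ≈ 54.5 μT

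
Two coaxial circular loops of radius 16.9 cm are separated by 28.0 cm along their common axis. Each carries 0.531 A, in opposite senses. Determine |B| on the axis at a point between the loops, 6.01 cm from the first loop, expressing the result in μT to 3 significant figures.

B ≈ 1.20 μT

Each loop contributes B = μ₀IR²/[2(R²+z²)^(3/2)] on the axis, with z measured from that loop.
Loop 1 (z = 0.0601 m): B₁ = 1.65×10⁻⁶ T. Loop 2 (z = 0.2199 m): B₂ = 4.47×10⁻⁷ T.
The fields oppose: B = |B₁ − B₂| = 1.20×10⁻⁶ T.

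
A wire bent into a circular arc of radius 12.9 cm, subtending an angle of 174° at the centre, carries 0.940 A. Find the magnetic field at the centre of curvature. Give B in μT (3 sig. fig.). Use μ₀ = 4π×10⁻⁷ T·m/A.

B ≈ 2.21 μT

The Biot–Savart field of a circular arc at its centre is B = μ₀Iφ/(4πR), with φ = 3.037 rad.
B = (4π×10⁻⁷ × 0.940 × 3.037) / (4π × 0.129) = 2.21×10⁻⁶ T.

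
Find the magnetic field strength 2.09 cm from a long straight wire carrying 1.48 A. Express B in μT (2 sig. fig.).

For an infinitely long straight wire, B = μ₀I/(2πd).
B = (4π×10⁻⁷ × 1.48) / (2π × 0.0209) = 1.42×10⁻⁵ T.

B ≈ 14 μT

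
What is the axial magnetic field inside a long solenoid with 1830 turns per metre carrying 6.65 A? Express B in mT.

B ≈ 15.3 mT

Inside a long solenoid, B = μ₀nI with n = 1830 turns/m.
B = 4π×10⁻⁷ × 1830 × 6.65 = 1.53×10⁻² T.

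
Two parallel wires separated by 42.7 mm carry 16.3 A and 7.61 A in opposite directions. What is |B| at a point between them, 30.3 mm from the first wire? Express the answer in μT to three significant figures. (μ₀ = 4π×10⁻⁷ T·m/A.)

Each long wire gives B = μ₀I/(2πd). Distances are d₁ = 0.0303 m and d₂ = 0.0124 m.
B₁ = 1.08×10⁻⁴ T, B₂ = 1.23×10⁻⁴ T.
Between antiparallel currents both contributions point the same way, so they add. B = B₁ + B₂ = 1.08×10⁻⁴ + 1.23×10⁻⁴ = 2.30×10⁻⁴ T.

B ≈ 230 μT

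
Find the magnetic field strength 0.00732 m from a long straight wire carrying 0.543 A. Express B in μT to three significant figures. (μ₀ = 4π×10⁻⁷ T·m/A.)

B ≈ 14.8 μT

For an infinitely long straight wire, B = μ₀I/(2πd).
B = (4π×10⁻⁷ × 0.543) / (2π × 0.00732) = 1.48×10⁻⁵ T.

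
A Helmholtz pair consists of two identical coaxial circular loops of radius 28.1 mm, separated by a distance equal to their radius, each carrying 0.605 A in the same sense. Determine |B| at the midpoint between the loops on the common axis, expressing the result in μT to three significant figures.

B ≈ 19.4 μT

Each loop contributes B = μ₀IR²/[2(R²+z²)^(3/2)] on the axis, with z measured from that loop.
Loop 1 (z = 0.01405 m): B₁ = 9.68×10⁻⁶ T. Loop 2 (z = 0.01405 m): B₂ = 9.68×10⁻⁶ T.
The fields add: B = B₁ + B₂ = 1.94×10⁻⁵ T.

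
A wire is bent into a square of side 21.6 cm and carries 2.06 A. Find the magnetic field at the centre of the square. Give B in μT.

Each side is a finite straight segment at perpendicular distance d = a/(2 tan(π/4)) = 0.108 m from the centre, with end-angles ±π/4.
One side contributes B₁ = (μ₀I/4πd)·2 sin(π/4) = 2.70×10⁻⁶ T.
All 4 sides add in the same direction: B = 4 × 2.70×10⁻⁶ = 1.08×10⁻⁵ T.

B ≈ 10.8 μT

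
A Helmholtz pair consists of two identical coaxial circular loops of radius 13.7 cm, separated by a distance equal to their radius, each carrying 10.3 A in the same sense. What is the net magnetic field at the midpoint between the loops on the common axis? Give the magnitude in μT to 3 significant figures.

B ≈ 67.6 μT

Each loop contributes B = μ₀IR²/[2(R²+z²)^(3/2)] on the axis, with z measured from that loop.
Loop 1 (z = 0.0685 m): B₁ = 3.38×10⁻⁵ T. Loop 2 (z = 0.0685 m): B₂ = 3.38×10⁻⁵ T.
The fields add: B = B₁ + B₂ = 6.76×10⁻⁵ T.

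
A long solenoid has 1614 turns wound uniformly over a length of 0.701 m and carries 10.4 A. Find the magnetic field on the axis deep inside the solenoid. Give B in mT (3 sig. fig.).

B ≈ 30.1 mT

Inside a long solenoid, B = μ₀nI with n = 2302 turns/m.
B = 4π×10⁻⁷ × 2302 × 10.4 = 3.01×10⁻² T.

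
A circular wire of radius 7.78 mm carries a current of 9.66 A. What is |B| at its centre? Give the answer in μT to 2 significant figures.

At the centre of a circular loop the Biot–Savart law gives B = μ₀I/(2R).
B = (4π×10⁻⁷ × 9.66) / (2 × 0.00778) = 7.80×10⁻⁴ T.

B ≈ 780 μT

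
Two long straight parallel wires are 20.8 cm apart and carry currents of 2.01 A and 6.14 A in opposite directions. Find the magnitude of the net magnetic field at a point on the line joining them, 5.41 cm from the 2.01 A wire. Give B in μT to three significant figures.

Each long wire gives B = μ₀I/(2πd). Distances are d₁ = 0.0541 m and d₂ = 0.1539 m.
B₁ = 7.43×10⁻⁶ T, B₂ = 7.98×10⁻⁶ T.
Between antiparallel currents both contributions point the same way, so they add. B = B₁ + B₂ = 7.43×10⁻⁶ + 7.98×10⁻⁶ = 1.54×10⁻⁵ T.

B ≈ 15.4 μT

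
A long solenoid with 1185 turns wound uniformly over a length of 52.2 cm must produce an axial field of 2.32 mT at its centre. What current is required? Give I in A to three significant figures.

Inside a long solenoid B = μ₀nI with n = 2270 m⁻¹, so I = B/(μ₀n).
I = 2.32×10⁻³ / (4π×10⁻⁷ × 2270) = 0.813 A.

I ≈ 0.813 A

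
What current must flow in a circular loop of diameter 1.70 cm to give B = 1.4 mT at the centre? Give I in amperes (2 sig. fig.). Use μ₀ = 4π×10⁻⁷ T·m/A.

At the centre of a circular loop B = μ₀I/(2R), so I = 2RB/μ₀.
With R = 0.0085 m, I = 2 × 0.0085 × 1.40×10⁻³ / (4π×10⁻⁷) = 18.9 A.

I ≈ 19 A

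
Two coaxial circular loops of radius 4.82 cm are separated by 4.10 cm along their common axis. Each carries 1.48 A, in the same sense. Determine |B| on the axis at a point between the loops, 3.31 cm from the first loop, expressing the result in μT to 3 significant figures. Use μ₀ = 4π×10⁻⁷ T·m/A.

B ≈ 29.3 μT

Each loop contributes B = μ₀IR²/[2(R²+z²)^(3/2)] on the axis, with z measured from that loop.
Loop 1 (z = 0.0331 m): B₁ = 1.08×10⁻⁵ T. Loop 2 (z = 0.0079 m): B₂ = 1.85×10⁻⁵ T.
The fields add: B = B₁ + B₂ = 2.93×10⁻⁵ T.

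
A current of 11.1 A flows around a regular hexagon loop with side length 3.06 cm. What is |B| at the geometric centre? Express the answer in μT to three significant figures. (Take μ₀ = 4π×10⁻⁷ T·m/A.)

Each side is a finite straight segment at perpendicular distance d = a/(2 tan(π/6)) = 0.0265 m from the centre, with end-angles ±π/6.
One side contributes B₁ = (μ₀I/4πd)·2 sin(π/6) = 4.19×10⁻⁵ T.
All 6 sides add in the same direction: B = 6 × 4.19×10⁻⁵ = 2.51×10⁻⁴ T.

B ≈ 251 μT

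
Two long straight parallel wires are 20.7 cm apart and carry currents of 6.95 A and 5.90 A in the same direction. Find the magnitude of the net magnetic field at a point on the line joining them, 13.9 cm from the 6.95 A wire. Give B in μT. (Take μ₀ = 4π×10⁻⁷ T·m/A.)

Each long wire gives B = μ₀I/(2πd). Distances are d₁ = 0.139 m and d₂ = 0.068 m.
B₁ = 1.00×10⁻⁵ T, B₂ = 1.74×10⁻⁵ T.
Between parallel currents the two contributions point in opposite directions, so they subtract. B = |B₁ − B₂| = |1.00×10⁻⁵ − 1.74×10⁻⁵| = 7.35×10⁻⁶ T.

B ≈ 7.35 μT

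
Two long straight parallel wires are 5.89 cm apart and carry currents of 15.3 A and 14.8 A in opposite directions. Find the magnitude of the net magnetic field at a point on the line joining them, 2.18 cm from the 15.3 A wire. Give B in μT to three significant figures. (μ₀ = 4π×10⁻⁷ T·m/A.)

Each long wire gives B = μ₀I/(2πd). Distances are d₁ = 0.0218 m and d₂ = 0.0371 m.
B₁ = 1.40×10⁻⁴ T, B₂ = 7.98×10⁻⁵ T.
Between antiparallel currents both contributions point the same way, so they add. B = B₁ + B₂ = 1.40×10⁻⁴ + 7.98×10⁻⁵ = 2.20×10⁻⁴ T.

B ≈ 220 μT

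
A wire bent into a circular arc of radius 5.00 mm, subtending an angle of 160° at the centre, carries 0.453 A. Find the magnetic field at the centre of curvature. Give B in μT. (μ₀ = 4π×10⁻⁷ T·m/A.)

The Biot–Savart field of a circular arc at its centre is B = μ₀Iφ/(4πR), with φ = 2.793 rad.
B = (4π×10⁻⁷ × 0.453 × 2.793) / (4π × 0.005) = 2.53×10⁻⁵ T.

B ≈ 25.3 μT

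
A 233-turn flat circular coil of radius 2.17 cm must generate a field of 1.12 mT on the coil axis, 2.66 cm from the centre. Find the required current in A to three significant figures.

I ≈ 0.657 A

For an N-turn coil, B = Nμ₀IR²/[2(R²+z²)^(3/2)] with R = 0.0217 m, z = 0.0266 m, so I = 2B(R²+z²)^(3/2)/(Nμ₀R²) = 2 × 1.12×10⁻³ × 4.05×10⁻⁵ / (233 × 4π×10⁻⁷ × 0.0004709) = 0.657 A.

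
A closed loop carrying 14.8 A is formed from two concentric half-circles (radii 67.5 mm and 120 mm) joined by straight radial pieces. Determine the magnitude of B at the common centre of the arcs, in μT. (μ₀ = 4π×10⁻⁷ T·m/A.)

The radial connectors point toward the centre, so dl × r̂ = 0 and they contribute nothing.
Each semicircle gives μ₀I/(4R): inner arc 6.89×10⁻⁵ T, outer arc 3.87×10⁻⁵ T.
The two arcs carry current in opposite angular senses, so their fields oppose: B = |6.89×10⁻⁵ − 3.87×10⁻⁵| = 3.01×10⁻⁵ T.

B ≈ 30.1 μT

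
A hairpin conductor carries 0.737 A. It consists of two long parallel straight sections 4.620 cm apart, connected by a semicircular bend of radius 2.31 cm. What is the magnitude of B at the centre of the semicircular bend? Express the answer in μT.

B ≈ 16.4 μT

The semicircular arc contributes B_arc = μ₀I·π/(4πR) = μ₀I/(4R) = 1.00×10⁻⁵ T.
Each semi-infinite lead is at perpendicular distance R = 0.0231 m from the centre, with the perpendicular foot at its near end, so it contributes μ₀I/(4πR); both point the same way, together 6.38×10⁻⁶ T.
Arc and leads all point the same direction: B = 1.00×10⁻⁵ + 6.38×10⁻⁶ = 1.64×10⁻⁵ T.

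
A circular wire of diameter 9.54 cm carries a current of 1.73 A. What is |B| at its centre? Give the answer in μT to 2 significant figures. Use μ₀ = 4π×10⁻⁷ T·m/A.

B ≈ 23 μT

At the centre of a circular loop the Biot–Savart law gives B = μ₀I/(2R) (so R = 0.0477 m).
B = (4π×10⁻⁷ × 1.73) / (2 × 0.0477) = 2.28×10⁻⁵ T.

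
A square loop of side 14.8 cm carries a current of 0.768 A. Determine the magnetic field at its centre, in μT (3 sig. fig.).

B ≈ 5.87 μT

Each side is a finite straight segment at perpendicular distance d = a/(2 tan(π/4)) = 0.074 m from the centre, with end-angles ±π/4.
One side contributes B₁ = (μ₀I/4πd)·2 sin(π/4) = 1.47×10⁻⁶ T.
All 4 sides add in the same direction: B = 4 × 1.47×10⁻⁶ = 5.87×10⁻⁶ T.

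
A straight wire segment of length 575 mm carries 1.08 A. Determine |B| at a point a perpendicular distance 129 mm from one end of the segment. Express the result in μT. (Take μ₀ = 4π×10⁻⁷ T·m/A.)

For a finite straight segment, B = (μ₀I/4πd)(sinθ₁ + sinθ₂), where θ₁, θ₂ are the angles from the perpendicular to each end.
The perpendicular foot is at one end, so the two end-offsets along the wire are 0 and L = 0.575 m.
sinθ₁ = 0/√(0²+0.129²) = 0.0000; sinθ₂ = 0.575/√(0.575²+0.129²) = 0.9757.
B = (4π×10⁻⁷ × 1.08) / (4π × 0.129) × (0.0000 + 0.9757) = 8.17×10⁻⁷ T.

B ≈ 0.817 μT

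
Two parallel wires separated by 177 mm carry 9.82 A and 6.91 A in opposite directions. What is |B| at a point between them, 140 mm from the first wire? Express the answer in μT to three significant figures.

B ≈ 51.4 μT

Each long wire gives B = μ₀I/(2πd). Distances are d₁ = 0.14 m and d₂ = 0.037 m.
B₁ = 1.40×10⁻⁵ T, B₂ = 3.74×10⁻⁵ T.
Between antiparallel currents both contributions point the same way, so they add. B = B₁ + B₂ = 1.40×10⁻⁵ + 3.74×10⁻⁵ = 5.14×10⁻⁵ T.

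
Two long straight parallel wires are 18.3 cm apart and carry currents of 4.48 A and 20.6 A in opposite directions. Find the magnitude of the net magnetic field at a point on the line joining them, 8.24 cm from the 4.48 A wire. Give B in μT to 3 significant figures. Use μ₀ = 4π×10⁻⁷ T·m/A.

Each long wire gives B = μ₀I/(2πd). Distances are d₁ = 0.0824 m and d₂ = 0.1006 m.
B₁ = 1.09×10⁻⁵ T, B₂ = 4.10×10⁻⁵ T.
Between antiparallel currents both contributions point the same way, so they add. B = B₁ + B₂ = 1.09×10⁻⁵ + 4.10×10⁻⁵ = 5.18×10⁻⁵ T.

B ≈ 51.8 μT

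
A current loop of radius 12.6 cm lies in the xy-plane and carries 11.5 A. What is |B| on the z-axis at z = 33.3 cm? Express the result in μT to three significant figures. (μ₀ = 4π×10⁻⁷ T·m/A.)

On the axis of a circular loop, B = μ₀IR² / [2(R²+z²)^(3/2)].
R² + z² = (0.126)² + (0.333)² = 0.1268 m², and (R²+z²)^(3/2) = 4.51×10⁻² m³.
B = (4π×10⁻⁷ × 11.5 × 0.01588) / (2 × 4.51×10⁻²) = 2.54×10⁻⁶ T.

B ≈ 2.54 μT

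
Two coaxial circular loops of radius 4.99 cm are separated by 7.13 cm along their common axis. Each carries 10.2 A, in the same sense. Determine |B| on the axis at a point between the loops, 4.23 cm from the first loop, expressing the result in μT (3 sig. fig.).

Each loop contributes B = μ₀IR²/[2(R²+z²)^(3/2)] on the axis, with z measured from that loop.
Loop 1 (z = 0.0423 m): B₁ = 5.70×10⁻⁵ T. Loop 2 (z = 0.029 m): B₂ = 8.30×10⁻⁵ T.
The fields add: B = B₁ + B₂ = 1.40×10⁻⁴ T.

B ≈ 140 μT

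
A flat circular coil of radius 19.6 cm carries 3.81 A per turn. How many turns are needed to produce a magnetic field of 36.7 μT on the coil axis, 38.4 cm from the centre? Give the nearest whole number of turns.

For an N-turn coil, B = Nμ₀IR²/[2(R²+z²)^(3/2)]. A single turn gives B₁ = 1.15×10⁻⁶ T with R = 0.196 m, z = 0.384 m.
N = B/B₁ = 3.67×10⁻⁵ / 1.15×10⁻⁶ = 31.98.

N = 32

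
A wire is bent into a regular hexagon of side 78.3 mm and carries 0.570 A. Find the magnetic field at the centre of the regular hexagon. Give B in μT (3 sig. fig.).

Each side is a finite straight segment at perpendicular distance d = a/(2 tan(π/6)) = 0.06781 m from the centre, with end-angles ±π/6.
One side contributes B₁ = (μ₀I/4πd)·2 sin(π/6) = 8.41×10⁻⁷ T.
All 6 sides add in the same direction: B = 6 × 8.41×10⁻⁷ = 5.04×10⁻⁶ T.

B ≈ 5.04 μT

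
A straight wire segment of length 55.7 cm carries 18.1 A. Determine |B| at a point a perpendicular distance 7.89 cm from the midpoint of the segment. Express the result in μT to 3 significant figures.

B ≈ 44.1 μT

For a finite straight segment, B = (μ₀I/4πd)(sinθ₁ + sinθ₂), where θ₁, θ₂ are the angles from the perpendicular to each end.
The perpendicular from the point meets the wire at its midpoint, so each end is L/2 = 0.2785 m away along the wire.
sinθ₁ = 0.2785/√(0.2785²+0.0789²) = 0.9621; sinθ₂ = 0.2785/√(0.2785²+0.0789²) = 0.9621.
B = (4π×10⁻⁷ × 18.1) / (4π × 0.0789) × (0.9621 + 0.9621) = 4.41×10⁻⁵ T.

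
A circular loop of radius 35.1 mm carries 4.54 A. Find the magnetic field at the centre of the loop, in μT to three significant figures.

B ≈ 81.3 μT

At the centre of a circular loop the Biot–Savart law gives B = μ₀I/(2R).
B = (4π×10⁻⁷ × 4.54) / (2 × 0.0351) = 8.13×10⁻⁵ T.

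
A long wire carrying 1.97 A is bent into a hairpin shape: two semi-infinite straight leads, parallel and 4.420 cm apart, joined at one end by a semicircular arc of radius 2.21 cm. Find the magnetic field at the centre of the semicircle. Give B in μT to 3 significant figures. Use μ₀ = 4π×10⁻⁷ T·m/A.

B ≈ 45.8 μT

The semicircular arc contributes B_arc = μ₀I·π/(4πR) = μ₀I/(4R) = 2.80×10⁻⁵ T.
Each semi-infinite lead is at perpendicular distance R = 0.0221 m from the centre, with the perpendicular foot at its near end, so it contributes μ₀I/(4πR); both point the same way, together 1.78×10⁻⁵ T.
Arc and leads all point the same direction: B = 2.80×10⁻⁵ + 1.78×10⁻⁵ = 4.58×10⁻⁵ T.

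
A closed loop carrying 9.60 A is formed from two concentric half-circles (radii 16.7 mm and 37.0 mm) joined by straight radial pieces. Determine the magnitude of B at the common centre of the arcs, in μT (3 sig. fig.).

The radial connectors point toward the centre, so dl × r̂ = 0 and they contribute nothing.
Each semicircle gives μ₀I/(4R): inner arc 1.81×10⁻⁴ T, outer arc 8.15×10⁻⁵ T.
The two arcs carry current in opposite angular senses, so their fields oppose: B = |1.81×10⁻⁴ − 8.15×10⁻⁵| = 9.91×10⁻⁵ T.

B ≈ 99.1 μT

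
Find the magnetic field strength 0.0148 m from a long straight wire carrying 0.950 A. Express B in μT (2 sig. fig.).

For an infinitely long straight wire, B = μ₀I/(2πd).
B = (4π×10⁻⁷ × 0.950) / (2π × 0.0148) = 1.28×10⁻⁵ T.

B ≈ 13 μT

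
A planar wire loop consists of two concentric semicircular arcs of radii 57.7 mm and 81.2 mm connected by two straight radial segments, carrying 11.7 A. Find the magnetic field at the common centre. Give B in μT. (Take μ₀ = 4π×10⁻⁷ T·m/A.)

B ≈ 18.4 μT

The radial connectors point toward the centre, so dl × r̂ = 0 and they contribute nothing.
Each semicircle gives μ₀I/(4R): inner arc 6.37×10⁻⁵ T, outer arc 4.53×10⁻⁵ T.
The two arcs carry current in opposite angular senses, so their fields oppose: B = |6.37×10⁻⁵ − 4.53×10⁻⁵| = 1.84×10⁻⁵ T.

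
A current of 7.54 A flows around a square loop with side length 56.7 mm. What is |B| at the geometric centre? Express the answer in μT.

Each side is a finite straight segment at perpendicular distance d = a/(2 tan(π/4)) = 0.02835 m from the centre, with end-angles ±π/4.
One side contributes B₁ = (μ₀I/4πd)·2 sin(π/4) = 3.76×10⁻⁵ T.
All 4 sides add in the same direction: B = 4 × 3.76×10⁻⁵ = 1.50×10⁻⁴ T.

B ≈ 150 μT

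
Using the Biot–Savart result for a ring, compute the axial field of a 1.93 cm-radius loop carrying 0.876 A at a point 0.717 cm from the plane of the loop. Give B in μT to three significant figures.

B ≈ 23.5 μT

On the axis of a circular loop, B = μ₀IR² / [2(R²+z²)^(3/2)].
R² + z² = (0.0193)² + (0.00717)² = 0.0004239 m², and (R²+z²)^(3/2) = 8.73×10⁻⁶ m³.
B = (4π×10⁻⁷ × 0.876 × 0.0003725) / (2 × 8.73×10⁻⁶) = 2.35×10⁻⁵ T.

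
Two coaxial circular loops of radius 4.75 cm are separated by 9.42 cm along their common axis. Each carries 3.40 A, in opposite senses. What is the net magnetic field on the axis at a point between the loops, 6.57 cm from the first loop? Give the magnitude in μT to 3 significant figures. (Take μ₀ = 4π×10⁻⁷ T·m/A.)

Each loop contributes B = μ₀IR²/[2(R²+z²)^(3/2)] on the axis, with z measured from that loop.
Loop 1 (z = 0.0657 m): B₁ = 9.05×10⁻⁶ T. Loop 2 (z = 0.0285 m): B₂ = 2.84×10⁻⁵ T.
The fields oppose: B = |B₁ − B₂| = 1.93×10⁻⁵ T.

B ≈ 19.3 μT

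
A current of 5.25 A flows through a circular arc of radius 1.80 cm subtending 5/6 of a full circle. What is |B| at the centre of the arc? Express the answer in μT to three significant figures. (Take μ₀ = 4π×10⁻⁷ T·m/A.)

B ≈ 153 μT

The Biot–Savart field of a circular arc at its centre is B = μ₀Iφ/(4πR), with φ = 5.236 rad.
B = (4π×10⁻⁷ × 5.25 × 5.236) / (4π × 0.018) = 1.53×10⁻⁴ T.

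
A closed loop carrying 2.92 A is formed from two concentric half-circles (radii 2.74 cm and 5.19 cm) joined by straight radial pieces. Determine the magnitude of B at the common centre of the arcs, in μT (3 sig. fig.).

The radial connectors point toward the centre, so dl × r̂ = 0 and they contribute nothing.
Each semicircle gives μ₀I/(4R): inner arc 3.35×10⁻⁵ T, outer arc 1.77×10⁻⁵ T.
The two arcs carry current in opposite angular senses, so their fields oppose: B = |3.35×10⁻⁵ − 1.77×10⁻⁵| = 1.58×10⁻⁵ T.

B ≈ 15.8 μT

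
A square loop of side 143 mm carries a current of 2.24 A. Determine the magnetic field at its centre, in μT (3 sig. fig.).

Each side is a finite straight segment at perpendicular distance d = a/(2 tan(π/4)) = 0.0715 m from the centre, with end-angles ±π/4.
One side contributes B₁ = (μ₀I/4πd)·2 sin(π/4) = 4.43×10⁻⁶ T.
All 4 sides add in the same direction: B = 4 × 4.43×10⁻⁶ = 1.77×10⁻⁵ T.

B ≈ 17.7 μT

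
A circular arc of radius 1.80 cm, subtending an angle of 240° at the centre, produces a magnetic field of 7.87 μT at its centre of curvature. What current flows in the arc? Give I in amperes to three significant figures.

For a circular arc, B = μ₀Iφ/(4πR) with φ in radians; here φ = 4.189 rad.
So I = 4πRB/(μ₀φ) = 4π × 0.018 × 7.87×10⁻⁶ / (4π×10⁻⁷ × 4.189) = 0.338 A.

I ≈ 0.338 A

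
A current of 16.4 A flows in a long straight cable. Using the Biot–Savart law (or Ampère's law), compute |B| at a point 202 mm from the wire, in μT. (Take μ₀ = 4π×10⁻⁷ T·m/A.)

B ≈ 16.2 μT

For an infinitely long straight wire, B = μ₀I/(2πd).
B = (4π×10⁻⁷ × 16.4) / (2π × 0.202) = 1.62×10⁻⁵ T.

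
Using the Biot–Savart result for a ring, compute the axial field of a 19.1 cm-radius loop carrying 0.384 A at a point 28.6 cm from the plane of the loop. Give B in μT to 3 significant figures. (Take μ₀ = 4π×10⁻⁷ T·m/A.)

B ≈ 0.216 μT

On the axis of a circular loop, B = μ₀IR² / [2(R²+z²)^(3/2)].
R² + z² = (0.191)² + (0.286)² = 0.1183 m², and (R²+z²)^(3/2) = 4.07×10⁻² m³.
B = (4π×10⁻⁷ × 0.384 × 0.03648) / (2 × 4.07×10⁻²) = 2.16×10⁻⁷ T.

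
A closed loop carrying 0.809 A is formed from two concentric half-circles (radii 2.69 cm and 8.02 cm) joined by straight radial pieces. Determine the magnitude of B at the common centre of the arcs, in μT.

The radial connectors point toward the centre, so dl × r̂ = 0 and they contribute nothing.
Each semicircle gives μ₀I/(4R): inner arc 9.45×10⁻⁶ T, outer arc 3.17×10⁻⁶ T.
The two arcs carry current in opposite angular senses, so their fields oppose: B = |9.45×10⁻⁶ − 3.17×10⁻⁶| = 6.28×10⁻⁶ T.

B ≈ 6.28 μT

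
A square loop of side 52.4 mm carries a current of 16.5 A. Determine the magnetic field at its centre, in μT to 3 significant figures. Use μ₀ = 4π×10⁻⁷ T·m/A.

B ≈ 356 μT

Each side is a finite straight segment at perpendicular distance d = a/(2 tan(π/4)) = 0.0262 m from the centre, with end-angles ±π/4.
One side contributes B₁ = (μ₀I/4πd)·2 sin(π/4) = 8.91×10⁻⁵ T.
All 4 sides add in the same direction: B = 4 × 8.91×10⁻⁵ = 3.56×10⁻⁴ T.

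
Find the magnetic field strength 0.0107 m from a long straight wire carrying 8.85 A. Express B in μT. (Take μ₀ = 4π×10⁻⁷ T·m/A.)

B ≈ 165 μT

For an infinitely long straight wire, B = μ₀I/(2πd).
B = (4π×10⁻⁷ × 8.85) / (2π × 0.0107) = 1.65×10⁻⁴ T.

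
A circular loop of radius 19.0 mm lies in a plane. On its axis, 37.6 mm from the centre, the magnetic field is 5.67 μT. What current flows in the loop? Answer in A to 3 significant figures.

On the axis of a loop, B = μ₀IR²/[2(R²+z²)^(3/2)], so I = 2B(R²+z²)^(3/2)/(μ₀R²).
R² + z² = 0.000361 + 0.001414 = 0.001775 m²; raised to 3/2 gives 7.48×10⁻⁵ m³.
I = 2 × 5.67×10⁻⁶ × 7.48×10⁻⁵ / (1.26×10⁻⁶ × 0.000361) = 1.87 A.

I ≈ 1.87 A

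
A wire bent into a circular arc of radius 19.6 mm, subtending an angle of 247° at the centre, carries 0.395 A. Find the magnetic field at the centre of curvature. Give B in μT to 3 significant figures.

The Biot–Savart field of a circular arc at its centre is B = μ₀Iφ/(4πR), with φ = 4.311 rad.
B = (4π×10⁻⁷ × 0.395 × 4.311) / (4π × 0.0196) = 8.69×10⁻⁶ T.

B ≈ 8.69 μT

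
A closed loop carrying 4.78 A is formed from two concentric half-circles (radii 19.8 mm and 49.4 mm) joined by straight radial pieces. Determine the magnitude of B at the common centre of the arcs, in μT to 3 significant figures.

The radial connectors point toward the centre, so dl × r̂ = 0 and they contribute nothing.
Each semicircle gives μ₀I/(4R): inner arc 7.58×10⁻⁵ T, outer arc 3.04×10⁻⁵ T.
The two arcs carry current in opposite angular senses, so their fields oppose: B = |7.58×10⁻⁵ − 3.04×10⁻⁵| = 4.54×10⁻⁵ T.

B ≈ 45.4 μT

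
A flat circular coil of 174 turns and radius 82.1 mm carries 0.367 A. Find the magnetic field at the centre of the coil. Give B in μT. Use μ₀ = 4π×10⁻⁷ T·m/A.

B ≈ 489 μT

For an N-turn flat coil, B = Nμ₀I/(2R) with R = 0.0821 m.
B = 174 × 2.81×10⁻⁶ T = 4.89×10⁻⁴ T.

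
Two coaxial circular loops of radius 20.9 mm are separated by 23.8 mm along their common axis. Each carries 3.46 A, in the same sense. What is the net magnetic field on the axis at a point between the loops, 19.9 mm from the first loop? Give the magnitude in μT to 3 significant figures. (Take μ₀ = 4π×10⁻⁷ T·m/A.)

Each loop contributes B = μ₀IR²/[2(R²+z²)^(3/2)] on the axis, with z measured from that loop.
Loop 1 (z = 0.0199 m): B₁ = 3.95×10⁻⁵ T. Loop 2 (z = 0.0039 m): B₂ = 9.88×10⁻⁵ T.
The fields add: B = B₁ + B₂ = 1.38×10⁻⁴ T.

B ≈ 138 μT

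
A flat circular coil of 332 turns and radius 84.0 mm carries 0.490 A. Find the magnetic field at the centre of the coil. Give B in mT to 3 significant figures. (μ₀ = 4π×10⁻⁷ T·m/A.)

B ≈ 1.22 mT

For an N-turn flat coil, B = Nμ₀I/(2R) with R = 0.084 m.
B = 332 × 3.67×10⁻⁶ T = 1.22×10⁻³ T.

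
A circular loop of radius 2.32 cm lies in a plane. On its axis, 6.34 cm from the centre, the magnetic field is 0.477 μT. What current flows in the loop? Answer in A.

I ≈ 0.434 A

On the axis of a loop, B = μ₀IR²/[2(R²+z²)^(3/2)], so I = 2B(R²+z²)^(3/2)/(μ₀R²).
R² + z² = 0.0005382 + 0.00402 = 0.004558 m²; raised to 3/2 gives 3.08×10⁻⁴ m³.
I = 2 × 4.77×10⁻⁷ × 3.08×10⁻⁴ / (1.26×10⁻⁶ × 0.0005382) = 0.434 A.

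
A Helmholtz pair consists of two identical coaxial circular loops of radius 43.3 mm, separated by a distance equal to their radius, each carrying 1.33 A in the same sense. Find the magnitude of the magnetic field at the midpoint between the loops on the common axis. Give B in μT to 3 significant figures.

Each loop contributes B = μ₀IR²/[2(R²+z²)^(3/2)] on the axis, with z measured from that loop.
Loop 1 (z = 0.02165 m): B₁ = 1.38×10⁻⁵ T. Loop 2 (z = 0.02165 m): B₂ = 1.38×10⁻⁵ T.
The fields add: B = B₁ + B₂ = 2.76×10⁻⁵ T.

B ≈ 27.6 μT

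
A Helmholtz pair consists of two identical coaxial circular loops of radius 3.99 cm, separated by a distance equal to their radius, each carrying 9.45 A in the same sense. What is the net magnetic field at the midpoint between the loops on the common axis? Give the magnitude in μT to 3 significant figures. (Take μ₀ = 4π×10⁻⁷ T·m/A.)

Each loop contributes B = μ₀IR²/[2(R²+z²)^(3/2)] on the axis, with z measured from that loop.
Loop 1 (z = 0.01995 m): B₁ = 1.06×10⁻⁴ T. Loop 2 (z = 0.01995 m): B₂ = 1.06×10⁻⁴ T.
The fields add: B = B₁ + B₂ = 2.13×10⁻⁴ T.

B ≈ 213 μT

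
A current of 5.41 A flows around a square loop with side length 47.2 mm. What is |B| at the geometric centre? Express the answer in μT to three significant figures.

B ≈ 130 μT

Each side is a finite straight segment at perpendicular distance d = a/(2 tan(π/4)) = 0.0236 m from the centre, with end-angles ±π/4.
One side contributes B₁ = (μ₀I/4πd)·2 sin(π/4) = 3.24×10⁻⁵ T.
All 4 sides add in the same direction: B = 4 × 3.24×10⁻⁵ = 1.30×10⁻⁴ T.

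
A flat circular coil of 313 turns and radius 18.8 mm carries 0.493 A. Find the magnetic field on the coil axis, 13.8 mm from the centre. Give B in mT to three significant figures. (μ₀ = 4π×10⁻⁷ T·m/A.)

For an N-turn flat coil, B = Nμ₀IR²/[2(R²+z²)^(3/2)] with R = 0.0188 m, z = 0.0138 m.
B = 313 × 8.63×10⁻⁶ T = 2.70×10⁻³ T.

B ≈ 2.70 mT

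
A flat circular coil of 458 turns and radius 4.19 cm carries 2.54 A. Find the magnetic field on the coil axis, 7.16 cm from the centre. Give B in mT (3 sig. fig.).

For an N-turn flat coil, B = Nμ₀IR²/[2(R²+z²)^(3/2)] with R = 0.0419 m, z = 0.0716 m.
B = 458 × 4.91×10⁻⁶ T = 2.25×10⁻³ T.

B ≈ 2.25 mT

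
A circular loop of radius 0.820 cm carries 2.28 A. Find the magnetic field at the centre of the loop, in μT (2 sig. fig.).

At the centre of a circular loop the Biot–Savart law gives B = μ₀I/(2R).
B = (4π×10⁻⁷ × 2.28) / (2 × 0.0082) = 1.75×10⁻⁴ T.

B ≈ 170 μT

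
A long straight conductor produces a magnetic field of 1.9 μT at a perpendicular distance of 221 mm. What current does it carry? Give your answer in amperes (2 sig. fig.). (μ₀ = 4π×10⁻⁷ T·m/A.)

I ≈ 2.1 A

For a long straight wire B = μ₀I/(2πd), so I = 2πdB/μ₀.
I = 2π × 0.221 × 1.90×10⁻⁶ / (4π×10⁻⁷) = 2.10 A.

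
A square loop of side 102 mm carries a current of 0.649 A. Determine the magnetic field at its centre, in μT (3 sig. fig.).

B ≈ 7.20 μT

Each side is a finite straight segment at perpendicular distance d = a/(2 tan(π/4)) = 0.051 m from the centre, with end-angles ±π/4.
One side contributes B₁ = (μ₀I/4πd)·2 sin(π/4) = 1.80×10⁻⁶ T.
All 4 sides add in the same direction: B = 4 × 1.80×10⁻⁶ = 7.20×10⁻⁶ T.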